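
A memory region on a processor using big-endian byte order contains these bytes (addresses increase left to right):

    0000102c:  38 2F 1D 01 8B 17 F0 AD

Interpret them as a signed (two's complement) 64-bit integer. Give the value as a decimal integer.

4048486482495140013

Big-endian stores the most-significant byte at the lowest address.
The bytes are already most-significant first: 0x382F1D018B17F0AD.
0x382F1D018B17F0AD = 4048486482495140013.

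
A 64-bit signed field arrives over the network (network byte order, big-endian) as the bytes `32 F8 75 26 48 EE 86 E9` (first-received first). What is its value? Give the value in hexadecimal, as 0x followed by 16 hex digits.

Big-endian stores the most-significant byte at the lowest address.
The bytes are already most-significant first: 0x32F8752648EE86E9.

0x32F8752648EE86E9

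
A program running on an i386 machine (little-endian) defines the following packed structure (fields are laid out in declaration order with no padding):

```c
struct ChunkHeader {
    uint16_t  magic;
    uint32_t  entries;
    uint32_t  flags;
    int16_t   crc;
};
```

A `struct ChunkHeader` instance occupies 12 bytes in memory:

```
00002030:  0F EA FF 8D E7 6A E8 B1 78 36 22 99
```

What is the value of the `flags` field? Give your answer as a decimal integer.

913879528

`flags` follows `magic` (2 B), `entries` (4 B), so it starts at offset 2 + 4 = 6 and occupies 4 bytes.
Bytes at offsets 6..9: E8 B1 78 36.
Little-endian: lowest address holds the least-significant byte.
Reassemble most-significant byte first: 36 78 B1 E8 → 0x3678B1E8.
0x3678B1E8 = 913879528.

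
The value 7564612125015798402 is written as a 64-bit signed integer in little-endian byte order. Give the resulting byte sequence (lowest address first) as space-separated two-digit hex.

7564612125015798402 in hexadecimal, padded to 64 bits, is 0x68FAE6A60F2DF282.
Split into bytes (most-significant first): 68 FA E6 A6 0F 2D F2 82.
Little-endian stores the least-significant byte at the lowest address.
So at ascending addresses the bytes are 82 F2 2D 0F A6 E6 FA 68.

82 F2 2D 0F A6 E6 FA 68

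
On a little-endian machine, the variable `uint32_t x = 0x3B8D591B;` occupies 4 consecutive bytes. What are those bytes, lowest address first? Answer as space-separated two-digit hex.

Split into bytes (most-significant first): 3B 8D 59 1B.
Little-endian: lowest address holds the least-significant byte.
So at ascending addresses the bytes are 1B 59 8D 3B.

1B 59 8D 3B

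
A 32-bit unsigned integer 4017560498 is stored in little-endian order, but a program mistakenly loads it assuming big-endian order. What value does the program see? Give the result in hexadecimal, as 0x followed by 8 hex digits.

0xB21B77EF

4017560498 in 32-bit hexadecimal is 0xEF771BB2.
Stored little-endian, the bytes at ascending addresses are B2 1B 77 EF.
Read back as big-endian, the last byte is least significant, giving 0xB21B77EF.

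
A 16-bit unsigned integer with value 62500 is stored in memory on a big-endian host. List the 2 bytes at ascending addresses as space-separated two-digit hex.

F4 24

62500 in hexadecimal, padded to 16 bits, is 0xF424.
Split into bytes (most-significant first): F4 24.
Big-endian stores the most-significant byte at the lowest address.
So the memory order matches the most-significant-first order: F4 24.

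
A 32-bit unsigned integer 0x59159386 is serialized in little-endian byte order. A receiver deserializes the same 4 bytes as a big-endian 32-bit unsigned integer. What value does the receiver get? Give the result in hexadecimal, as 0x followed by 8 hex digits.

0x86931559

Stored little-endian, the bytes at ascending addresses are 86 93 15 59.
Read back as big-endian, the last byte is least significant, giving 0x86931559.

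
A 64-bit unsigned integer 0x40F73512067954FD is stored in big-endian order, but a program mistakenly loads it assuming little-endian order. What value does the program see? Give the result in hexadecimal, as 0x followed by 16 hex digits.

Stored big-endian, the bytes at ascending addresses are 40 F7 35 12 06 79 54 FD.
Read back as little-endian, the first byte is least significant, giving 0xFD5479061235F740.

0xFD5479061235F740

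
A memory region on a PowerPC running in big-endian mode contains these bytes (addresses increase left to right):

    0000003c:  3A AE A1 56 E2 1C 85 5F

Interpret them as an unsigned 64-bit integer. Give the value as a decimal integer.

4228494494680253791

Big-endian: lowest address holds the most-significant byte.
The bytes are already most-significant first: 0x3AAEA156E21C855F.
0x3AAEA156E21C855F = 4228494494680253791.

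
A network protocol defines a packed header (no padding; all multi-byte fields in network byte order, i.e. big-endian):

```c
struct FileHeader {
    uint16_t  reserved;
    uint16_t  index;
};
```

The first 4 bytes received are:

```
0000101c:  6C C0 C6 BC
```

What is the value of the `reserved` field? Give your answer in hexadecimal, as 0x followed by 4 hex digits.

0x6CC0

`reserved` is the first field, at byte offset 0, occupying 2 bytes.
Bytes at offsets 0..1: 6C C0.
In big-endian order the high byte comes first in memory.
The bytes are already most-significant first: 0x6CC0.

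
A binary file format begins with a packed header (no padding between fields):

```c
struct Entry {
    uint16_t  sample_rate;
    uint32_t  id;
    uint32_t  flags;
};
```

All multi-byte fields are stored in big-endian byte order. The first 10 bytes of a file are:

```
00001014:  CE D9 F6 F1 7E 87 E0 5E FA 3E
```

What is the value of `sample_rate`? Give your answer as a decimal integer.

`sample_rate` is the first field, at byte offset 0, occupying 2 bytes.
Bytes at offsets 0..1: CE D9.
Big-endian: lowest address holds the most-significant byte.
The bytes are already most-significant first: 0xCED9.
0xCED9 = 52953.

52953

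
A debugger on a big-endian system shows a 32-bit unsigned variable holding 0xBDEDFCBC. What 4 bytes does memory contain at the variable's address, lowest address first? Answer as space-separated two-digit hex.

BD ED FC BC

Split into bytes (most-significant first): BD ED FC BC.
Big-endian stores the most-significant byte at the lowest address.
So the memory order matches the most-significant-first order: BD ED FC BC.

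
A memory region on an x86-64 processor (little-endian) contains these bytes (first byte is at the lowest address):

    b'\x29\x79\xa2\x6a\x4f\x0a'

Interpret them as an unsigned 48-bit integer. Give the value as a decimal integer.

Little-endian stores the least-significant byte at the lowest address.
Reassemble most-significant byte first: 0A 4F 6A A2 79 29 → 0x0A4F6AA27929.
0x0A4F6AA27929 = 11336207726889.

11336207726889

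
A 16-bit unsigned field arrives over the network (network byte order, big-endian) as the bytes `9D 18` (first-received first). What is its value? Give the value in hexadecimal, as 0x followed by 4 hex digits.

0x9D18

In big-endian order the high byte comes first in memory.
The bytes are already most-significant first: 0x9D18.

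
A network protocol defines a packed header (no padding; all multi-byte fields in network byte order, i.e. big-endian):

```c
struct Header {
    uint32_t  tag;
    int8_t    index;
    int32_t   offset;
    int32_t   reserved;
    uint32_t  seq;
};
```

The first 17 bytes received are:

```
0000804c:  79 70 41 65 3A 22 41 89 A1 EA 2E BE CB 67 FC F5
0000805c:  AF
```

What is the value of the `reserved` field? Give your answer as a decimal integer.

-366035253

`reserved` follows `tag` (4 B), `index` (1 B), `offset` (4 B), so it starts at offset 4 + 1 + 4 = 9 and occupies 4 bytes.
Bytes at offsets 9..12: EA 2E BE CB.
Big-endian stores the most-significant byte at the lowest address.
The bytes are already most-significant first: 0xEA2EBECB.
Top bit is set, so as a signed 32-bit value this is 0xEA2EBECB − 2^32 = -366035253.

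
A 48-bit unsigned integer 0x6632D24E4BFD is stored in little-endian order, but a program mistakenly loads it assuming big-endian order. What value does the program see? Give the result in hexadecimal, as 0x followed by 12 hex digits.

0xFD4B4ED23266

Stored little-endian, the bytes at ascending addresses are FD 4B 4E D2 32 66.
Read back as big-endian, the last byte is least significant, giving 0xFD4B4ED23266.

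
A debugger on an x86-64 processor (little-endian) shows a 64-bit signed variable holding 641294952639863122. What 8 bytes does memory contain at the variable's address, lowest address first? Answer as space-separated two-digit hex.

641294952639863122 in hexadecimal, padded to 64 bits, is 0x08E6565C98599952.
Split into bytes (most-significant first): 08 E6 56 5C 98 59 99 52.
Little-endian: lowest address holds the least-significant byte.
So at ascending addresses the bytes are 52 99 59 98 5C 56 E6 08.

52 99 59 98 5C 56 E6 08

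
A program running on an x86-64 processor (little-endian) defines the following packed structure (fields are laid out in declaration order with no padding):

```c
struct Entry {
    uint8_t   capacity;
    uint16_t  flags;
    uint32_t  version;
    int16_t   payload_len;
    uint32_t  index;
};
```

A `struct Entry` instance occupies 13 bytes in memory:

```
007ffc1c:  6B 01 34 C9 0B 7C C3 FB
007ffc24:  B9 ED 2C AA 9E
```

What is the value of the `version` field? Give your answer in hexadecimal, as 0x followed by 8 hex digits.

0xC37C0BC9

`version` follows `capacity` (1 B), `flags` (2 B), so it starts at offset 1 + 2 = 3 and occupies 4 bytes.
Bytes at offsets 3..6: C9 0B 7C C3.
In little-endian order the low byte comes first in memory.
Reassemble most-significant byte first: C3 7C 0B C9 → 0xC37C0BC9.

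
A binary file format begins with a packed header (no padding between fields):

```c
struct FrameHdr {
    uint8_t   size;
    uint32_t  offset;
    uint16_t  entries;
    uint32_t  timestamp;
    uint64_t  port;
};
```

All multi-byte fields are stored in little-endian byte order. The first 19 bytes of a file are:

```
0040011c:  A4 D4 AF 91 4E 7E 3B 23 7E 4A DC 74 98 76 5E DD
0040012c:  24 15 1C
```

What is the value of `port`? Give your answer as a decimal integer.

`port` follows `size` (1 B), `offset` (4 B), `entries` (2 B), `timestamp` (4 B), so it starts at offset 1 + 4 + 2 + 4 = 11 and occupies 8 bytes.
Bytes at offsets 11..18: 74 98 76 5E DD 24 15 1C.
Little-endian stores the least-significant byte at the lowest address.
Reassemble most-significant byte first: 1C 15 24 DD 5E 76 98 74 → 0x1C1524DD5E769874.
0x1C1524DD5E769874 = 2023564140764108916.

2023564140764108916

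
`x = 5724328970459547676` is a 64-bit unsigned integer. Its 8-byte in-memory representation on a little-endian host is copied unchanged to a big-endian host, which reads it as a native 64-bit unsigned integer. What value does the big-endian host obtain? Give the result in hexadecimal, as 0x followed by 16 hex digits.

0x1C08B8ADDEE6704F

5724328970459547676 in 64-bit hexadecimal is 0x4F70E6DEADB8081C.
Stored little-endian, the bytes at ascending addresses are 1C 08 B8 AD DE E6 70 4F.
Read back as big-endian, the last byte is least significant, giving 0x1C08B8ADDEE6704F.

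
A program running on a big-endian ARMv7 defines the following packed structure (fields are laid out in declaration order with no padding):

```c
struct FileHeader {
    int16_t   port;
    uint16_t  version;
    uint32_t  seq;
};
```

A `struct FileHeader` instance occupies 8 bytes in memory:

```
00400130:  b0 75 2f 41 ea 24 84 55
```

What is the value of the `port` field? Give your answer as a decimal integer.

`port` is the first field, at byte offset 0, occupying 2 bytes.
Bytes at offsets 0..1: B0 75.
In big-endian order the high byte comes first in memory.
The bytes are already most-significant first: 0xB075.
Top bit is set, so as a signed 16-bit value this is 0xB075 − 2^16 = -20363.

-20363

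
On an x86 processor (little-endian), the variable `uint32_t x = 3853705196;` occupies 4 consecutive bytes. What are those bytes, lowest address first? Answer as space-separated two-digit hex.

EC DF B2 E5

3853705196 in hexadecimal, padded to 32 bits, is 0xE5B2DFEC.
Split into bytes (most-significant first): E5 B2 DF EC.
Little-endian: lowest address holds the least-significant byte.
So at ascending addresses the bytes are EC DF B2 E5.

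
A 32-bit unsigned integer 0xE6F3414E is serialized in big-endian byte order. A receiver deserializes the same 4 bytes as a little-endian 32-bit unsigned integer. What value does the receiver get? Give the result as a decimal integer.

1312945126

Stored big-endian, the bytes at ascending addresses are E6 F3 41 4E.
Read back as little-endian, the first byte is least significant, giving 0x4E41F3E6.
0x4E41F3E6 = 1312945126.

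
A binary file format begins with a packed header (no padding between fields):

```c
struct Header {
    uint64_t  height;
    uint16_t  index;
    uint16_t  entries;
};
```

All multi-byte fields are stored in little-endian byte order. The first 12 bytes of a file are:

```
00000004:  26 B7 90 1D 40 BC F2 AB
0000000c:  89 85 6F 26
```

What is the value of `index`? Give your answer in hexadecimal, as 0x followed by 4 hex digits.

`index` follows `height` (8 bytes), so it starts at byte offset 8 and occupies 2 bytes.
Bytes at offsets 8..9: 89 85.
In little-endian order the low byte comes first in memory.
Reassemble most-significant byte first: 85 89 → 0x8589.

0x8589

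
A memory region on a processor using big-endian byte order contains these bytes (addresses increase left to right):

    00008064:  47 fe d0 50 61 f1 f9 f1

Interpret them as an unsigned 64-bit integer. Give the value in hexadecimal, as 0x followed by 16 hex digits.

In big-endian order the high byte comes first in memory.
The bytes are already most-significant first: 0x47FED05061F1F9F1.

0x47FED05061F1F9F1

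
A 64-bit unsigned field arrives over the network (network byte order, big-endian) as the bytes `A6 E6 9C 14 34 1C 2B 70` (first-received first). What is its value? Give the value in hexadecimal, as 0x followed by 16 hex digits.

0xA6E69C14341C2B70

Big-endian: lowest address holds the most-significant byte.
The bytes are already most-significant first: 0xA6E69C14341C2B70.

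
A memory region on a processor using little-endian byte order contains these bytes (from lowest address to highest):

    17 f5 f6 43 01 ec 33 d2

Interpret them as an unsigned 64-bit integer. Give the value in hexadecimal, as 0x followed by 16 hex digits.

0xD233EC0143F6F517

Little-endian stores the least-significant byte at the lowest address.
Reassemble most-significant byte first: D2 33 EC 01 43 F6 F5 17 → 0xD233EC0143F6F517.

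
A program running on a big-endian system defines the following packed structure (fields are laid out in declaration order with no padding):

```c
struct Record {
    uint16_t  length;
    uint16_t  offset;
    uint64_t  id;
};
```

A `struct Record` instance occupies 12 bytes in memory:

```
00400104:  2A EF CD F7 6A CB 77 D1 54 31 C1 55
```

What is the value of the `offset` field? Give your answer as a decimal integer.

`offset` follows `length` (2 bytes), so it starts at byte offset 2 and occupies 2 bytes.
Bytes at offsets 2..3: CD F7.
Big-endian: lowest address holds the most-significant byte.
The bytes are already most-significant first: 0xCDF7.
0xCDF7 = 52727.

52727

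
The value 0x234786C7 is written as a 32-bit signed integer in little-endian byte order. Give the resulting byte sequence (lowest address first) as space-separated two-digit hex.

Split into bytes (most-significant first): 23 47 86 C7.
Little-endian: lowest address holds the least-significant byte.
So at ascending addresses the bytes are C7 86 47 23.

C7 86 47 23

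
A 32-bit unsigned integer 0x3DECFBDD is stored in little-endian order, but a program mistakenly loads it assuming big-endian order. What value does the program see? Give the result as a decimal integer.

Stored little-endian, the bytes at ascending addresses are DD FB EC 3D.
Read back as big-endian, the last byte is least significant, giving 0xDDFBEC3D.
0xDDFBEC3D = 3724274749.

3724274749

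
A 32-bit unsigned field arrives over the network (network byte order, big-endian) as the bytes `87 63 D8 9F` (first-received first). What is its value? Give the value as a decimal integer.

2271467679

In big-endian order the high byte comes first in memory.
The bytes are already most-significant first: 0x8763D89F.
0x8763D89F = 2271467679.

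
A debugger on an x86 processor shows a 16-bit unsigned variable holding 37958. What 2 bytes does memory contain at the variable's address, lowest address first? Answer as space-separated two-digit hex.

37958 in hexadecimal, padded to 16 bits, is 0x9446.
Split into bytes (most-significant first): 94 46.
In little-endian order the low byte comes first in memory.
So at ascending addresses the bytes are 46 94.

46 94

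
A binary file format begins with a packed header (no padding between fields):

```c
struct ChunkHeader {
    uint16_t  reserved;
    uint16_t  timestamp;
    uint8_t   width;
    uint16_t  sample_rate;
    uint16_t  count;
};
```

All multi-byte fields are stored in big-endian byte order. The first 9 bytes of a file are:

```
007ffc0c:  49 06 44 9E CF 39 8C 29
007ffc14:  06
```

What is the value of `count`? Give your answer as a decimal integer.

10502

`count` follows `reserved` (2 B), `timestamp` (2 B), `width` (1 B), `sample_rate` (2 B), so it starts at offset 2 + 2 + 1 + 2 = 7 and occupies 2 bytes.
Bytes at offsets 7..8: 29 06.
Big-endian stores the most-significant byte at the lowest address.
The bytes are already most-significant first: 0x2906.
0x2906 = 10502.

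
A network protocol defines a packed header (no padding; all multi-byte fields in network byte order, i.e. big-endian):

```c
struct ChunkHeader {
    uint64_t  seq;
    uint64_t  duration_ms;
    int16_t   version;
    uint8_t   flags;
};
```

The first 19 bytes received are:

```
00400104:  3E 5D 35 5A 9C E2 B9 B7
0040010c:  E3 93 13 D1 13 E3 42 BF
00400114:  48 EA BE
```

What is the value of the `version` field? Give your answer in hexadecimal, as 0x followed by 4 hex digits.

`version` follows `seq` (8 B), `duration_ms` (8 B), so it starts at offset 8 + 8 = 16 and occupies 2 bytes.
Bytes at offsets 16..17: 48 EA.
Big-endian stores the most-significant byte at the lowest address.
The bytes are already most-significant first: 0x48EA.

0x48EA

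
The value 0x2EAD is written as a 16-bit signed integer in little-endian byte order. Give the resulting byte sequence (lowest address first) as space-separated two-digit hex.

AD 2E

Split into bytes (most-significant first): 2E AD.
Little-endian: lowest address holds the least-significant byte.
So at ascending addresses the bytes are AD 2E.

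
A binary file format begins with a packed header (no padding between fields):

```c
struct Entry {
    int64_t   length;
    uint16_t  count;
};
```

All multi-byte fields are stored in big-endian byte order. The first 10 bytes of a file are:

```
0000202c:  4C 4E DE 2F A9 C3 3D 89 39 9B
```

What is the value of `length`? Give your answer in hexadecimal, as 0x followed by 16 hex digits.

`length` is the first field, at byte offset 0, occupying 8 bytes.
Bytes at offsets 0..7: 4C 4E DE 2F A9 C3 3D 89.
Big-endian: lowest address holds the most-significant byte.
The bytes are already most-significant first: 0x4C4EDE2FA9C33D89.

0x4C4EDE2FA9C33D89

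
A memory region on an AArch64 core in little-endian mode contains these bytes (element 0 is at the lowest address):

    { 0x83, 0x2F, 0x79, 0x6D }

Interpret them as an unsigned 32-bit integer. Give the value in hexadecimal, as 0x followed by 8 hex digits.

In little-endian order the low byte comes first in memory.
Reassemble most-significant byte first: 6D 79 2F 83 → 0x6D792F83.

0x6D792F83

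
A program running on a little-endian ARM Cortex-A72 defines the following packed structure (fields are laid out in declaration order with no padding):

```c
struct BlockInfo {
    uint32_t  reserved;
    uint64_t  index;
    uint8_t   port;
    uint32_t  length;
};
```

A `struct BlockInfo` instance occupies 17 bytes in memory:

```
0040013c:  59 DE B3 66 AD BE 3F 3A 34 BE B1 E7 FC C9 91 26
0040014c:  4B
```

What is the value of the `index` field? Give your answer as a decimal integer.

16695334425163972269

`index` follows `reserved` (4 bytes), so it starts at byte offset 4 and occupies 8 bytes.
Bytes at offsets 4..11: AD BE 3F 3A 34 BE B1 E7.
Little-endian stores the least-significant byte at the lowest address.
Reassemble most-significant byte first: E7 B1 BE 34 3A 3F BE AD → 0xE7B1BE343A3FBEAD.
0xE7B1BE343A3FBEAD = 16695334425163972269.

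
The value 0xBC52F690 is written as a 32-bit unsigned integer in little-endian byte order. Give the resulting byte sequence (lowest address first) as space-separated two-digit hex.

Split into bytes (most-significant first): BC 52 F6 90.
Little-endian stores the least-significant byte at the lowest address.
So at ascending addresses the bytes are 90 F6 52 BC.

90 F6 52 BC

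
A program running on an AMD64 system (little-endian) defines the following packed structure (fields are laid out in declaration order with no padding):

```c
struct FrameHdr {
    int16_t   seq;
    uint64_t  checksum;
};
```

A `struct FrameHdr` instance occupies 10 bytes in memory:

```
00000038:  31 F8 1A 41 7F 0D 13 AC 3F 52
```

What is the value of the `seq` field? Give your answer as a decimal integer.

`seq` is the first field, at byte offset 0, occupying 2 bytes.
Bytes at offsets 0..1: 31 F8.
Little-endian: lowest address holds the least-significant byte.
Reassemble most-significant byte first: F8 31 → 0xF831.
Top bit is set, so as a signed 16-bit value this is 0xF831 − 2^16 = -1999.

-1999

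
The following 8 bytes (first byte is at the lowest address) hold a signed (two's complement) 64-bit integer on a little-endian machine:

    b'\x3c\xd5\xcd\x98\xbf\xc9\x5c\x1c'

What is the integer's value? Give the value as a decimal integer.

Little-endian: lowest address holds the least-significant byte.
Reassemble most-significant byte first: 1C 5C C9 BF 98 CD D5 3C → 0x1C5CC9BF98CDD53C.
0x1C5CC9BF98CDD53C = 2043730155658925372.

2043730155658925372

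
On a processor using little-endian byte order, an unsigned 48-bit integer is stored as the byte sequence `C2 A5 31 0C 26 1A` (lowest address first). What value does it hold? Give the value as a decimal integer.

In little-endian order the low byte comes first in memory.
Reassemble most-significant byte first: 1A 26 0C 31 A5 C2 → 0x1A260C31A5C2.
0x1A260C31A5C2 = 28750715659714.

28750715659714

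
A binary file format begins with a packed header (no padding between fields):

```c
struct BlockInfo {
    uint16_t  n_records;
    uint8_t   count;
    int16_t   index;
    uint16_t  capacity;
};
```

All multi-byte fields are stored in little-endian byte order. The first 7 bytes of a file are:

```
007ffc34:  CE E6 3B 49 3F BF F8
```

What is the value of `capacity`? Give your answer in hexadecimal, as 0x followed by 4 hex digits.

`capacity` follows `n_records` (2 B), `count` (1 B), `index` (2 B), so it starts at offset 2 + 1 + 2 = 5 and occupies 2 bytes.
Bytes at offsets 5..6: BF F8.
Little-endian: lowest address holds the least-significant byte.
Reassemble most-significant byte first: F8 BF → 0xF8BF.

0xF8BF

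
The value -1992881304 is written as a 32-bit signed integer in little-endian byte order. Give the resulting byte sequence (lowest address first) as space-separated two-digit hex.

Two's complement of -1992881304 in 32 bits: 1992881304 = 0x76C8F498; invert → 0x89370B67; add 1 → 0x89370B68.
Split into bytes (most-significant first): 89 37 0B 68.
Little-endian stores the least-significant byte at the lowest address.
So at ascending addresses the bytes are 68 0B 37 89.

68 0B 37 89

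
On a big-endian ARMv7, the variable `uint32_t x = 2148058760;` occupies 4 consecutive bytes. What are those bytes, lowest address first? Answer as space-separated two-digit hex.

2148058760 in hexadecimal, padded to 32 bits, is 0x8008C688.
Split into bytes (most-significant first): 80 08 C6 88.
In big-endian order the high byte comes first in memory.
So the memory order matches the most-significant-first order: 80 08 C6 88.

80 08 C6 88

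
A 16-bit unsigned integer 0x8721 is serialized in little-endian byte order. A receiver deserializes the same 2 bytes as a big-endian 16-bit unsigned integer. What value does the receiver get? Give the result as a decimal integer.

Stored little-endian, the bytes at ascending addresses are 21 87.
Read back as big-endian, the last byte is least significant, giving 0x2187.
0x2187 = 8583.

8583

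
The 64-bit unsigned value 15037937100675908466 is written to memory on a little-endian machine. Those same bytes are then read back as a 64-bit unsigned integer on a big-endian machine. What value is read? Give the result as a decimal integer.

8251566898450051536

15037937100675908466 in 64-bit hexadecimal is 0xD0B17C1E60748372.
Stored little-endian, the bytes at ascending addresses are 72 83 74 60 1E 7C B1 D0.
Read back as big-endian, the last byte is least significant, giving 0x728374601E7CB1D0.
0x728374601E7CB1D0 = 8251566898450051536.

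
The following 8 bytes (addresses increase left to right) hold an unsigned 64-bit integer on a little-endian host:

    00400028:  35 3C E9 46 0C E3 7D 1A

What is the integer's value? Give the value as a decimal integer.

In little-endian order the low byte comes first in memory.
Reassemble most-significant byte first: 1A 7D E3 0C 46 E9 3C 35 → 0x1A7DE30C46E93C35.
0x1A7DE30C46E93C35 = 1908931458943761461.

1908931458943761461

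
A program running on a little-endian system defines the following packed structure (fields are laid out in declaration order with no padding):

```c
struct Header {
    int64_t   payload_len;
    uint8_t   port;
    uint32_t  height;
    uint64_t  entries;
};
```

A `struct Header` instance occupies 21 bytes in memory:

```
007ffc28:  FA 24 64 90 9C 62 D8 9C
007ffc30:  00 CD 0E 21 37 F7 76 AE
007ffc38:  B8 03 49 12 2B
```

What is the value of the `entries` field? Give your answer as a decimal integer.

3103623373543864055

`entries` follows `payload_len` (8 B), `port` (1 B), `height` (4 B), so it starts at offset 8 + 1 + 4 = 13 and occupies 8 bytes.
Bytes at offsets 13..20: F7 76 AE B8 03 49 12 2B.
Little-endian: lowest address holds the least-significant byte.
Reassemble most-significant byte first: 2B 12 49 03 B8 AE 76 F7 → 0x2B124903B8AE76F7.
0x2B124903B8AE76F7 = 3103623373543864055.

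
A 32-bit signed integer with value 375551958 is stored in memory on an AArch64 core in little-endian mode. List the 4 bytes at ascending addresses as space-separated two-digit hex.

D6 77 62 16

375551958 in hexadecimal, padded to 32 bits, is 0x166277D6.
Split into bytes (most-significant first): 16 62 77 D6.
Little-endian stores the least-significant byte at the lowest address.
So at ascending addresses the bytes are D6 77 62 16.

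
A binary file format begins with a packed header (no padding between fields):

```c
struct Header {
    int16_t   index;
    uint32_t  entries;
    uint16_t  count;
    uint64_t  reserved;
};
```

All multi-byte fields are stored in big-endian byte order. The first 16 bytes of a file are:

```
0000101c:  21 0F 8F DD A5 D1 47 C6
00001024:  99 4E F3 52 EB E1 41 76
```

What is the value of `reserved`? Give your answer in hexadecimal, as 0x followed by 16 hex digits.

`reserved` follows `index` (2 B), `entries` (4 B), `count` (2 B), so it starts at offset 2 + 4 + 2 = 8 and occupies 8 bytes.
Bytes at offsets 8..15: 99 4E F3 52 EB E1 41 76.
In big-endian order the high byte comes first in memory.
The bytes are already most-significant first: 0x994EF352EBE14176.

0x994EF352EBE14176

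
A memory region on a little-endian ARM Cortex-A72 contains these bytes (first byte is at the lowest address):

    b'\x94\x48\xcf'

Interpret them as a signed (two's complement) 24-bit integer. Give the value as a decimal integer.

-3192684

Little-endian stores the least-significant byte at the lowest address.
Reassemble most-significant byte first: CF 48 94 → 0xCF4894.
Top bit is set, so as a signed 24-bit value this is 0xCF4894 − 2^24 = -3192684.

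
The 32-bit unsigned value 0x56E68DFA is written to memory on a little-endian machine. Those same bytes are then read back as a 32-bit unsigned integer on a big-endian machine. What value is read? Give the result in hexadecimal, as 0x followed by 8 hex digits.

Stored little-endian, the bytes at ascending addresses are FA 8D E6 56.
Read back as big-endian, the last byte is least significant, giving 0xFA8DE656.

0xFA8DE656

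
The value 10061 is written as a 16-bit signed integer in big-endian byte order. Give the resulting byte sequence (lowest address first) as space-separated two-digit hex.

27 4D

10061 in hexadecimal, padded to 16 bits, is 0x274D.
Split into bytes (most-significant first): 27 4D.
Big-endian: lowest address holds the most-significant byte.
So the memory order matches the most-significant-first order: 27 4D.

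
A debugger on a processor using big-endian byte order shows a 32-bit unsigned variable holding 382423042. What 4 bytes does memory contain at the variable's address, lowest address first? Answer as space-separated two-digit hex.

16 CB 50 02

382423042 in hexadecimal, padded to 32 bits, is 0x16CB5002.
Split into bytes (most-significant first): 16 CB 50 02.
Big-endian stores the most-significant byte at the lowest address.
So the memory order matches the most-significant-first order: 16 CB 50 02.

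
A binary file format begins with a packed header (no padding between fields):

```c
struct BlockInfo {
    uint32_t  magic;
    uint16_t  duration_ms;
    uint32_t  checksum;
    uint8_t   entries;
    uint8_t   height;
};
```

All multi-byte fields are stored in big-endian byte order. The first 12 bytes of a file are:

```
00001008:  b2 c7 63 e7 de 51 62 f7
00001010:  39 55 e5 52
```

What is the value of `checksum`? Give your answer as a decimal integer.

`checksum` follows `magic` (4 B), `duration_ms` (2 B), so it starts at offset 4 + 2 = 6 and occupies 4 bytes.
Bytes at offsets 6..9: 62 F7 39 55.
Big-endian: lowest address holds the most-significant byte.
The bytes are already most-significant first: 0x62F73955.
0x62F73955 = 1660369237.

1660369237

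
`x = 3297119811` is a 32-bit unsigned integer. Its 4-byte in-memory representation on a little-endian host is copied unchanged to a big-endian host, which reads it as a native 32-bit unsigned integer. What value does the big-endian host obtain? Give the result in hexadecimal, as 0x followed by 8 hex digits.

0x430E86C4

3297119811 in 32-bit hexadecimal is 0xC4860E43.
Stored little-endian, the bytes at ascending addresses are 43 0E 86 C4.
Read back as big-endian, the last byte is least significant, giving 0x430E86C4.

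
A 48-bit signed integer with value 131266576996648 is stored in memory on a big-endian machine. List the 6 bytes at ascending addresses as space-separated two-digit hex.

77 62 E1 B1 59 28

131266576996648 in hexadecimal, padded to 48 bits, is 0x7762E1B15928.
Split into bytes (most-significant first): 77 62 E1 B1 59 28.
In big-endian order the high byte comes first in memory.
So the memory order matches the most-significant-first order: 77 62 E1 B1 59 28.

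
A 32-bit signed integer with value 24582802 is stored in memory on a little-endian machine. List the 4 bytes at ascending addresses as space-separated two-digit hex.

24582802 in hexadecimal, padded to 32 bits, is 0x01771A92.
Split into bytes (most-significant first): 01 77 1A 92.
Little-endian: lowest address holds the least-significant byte.
So at ascending addresses the bytes are 92 1A 77 01.

92 1A 77 01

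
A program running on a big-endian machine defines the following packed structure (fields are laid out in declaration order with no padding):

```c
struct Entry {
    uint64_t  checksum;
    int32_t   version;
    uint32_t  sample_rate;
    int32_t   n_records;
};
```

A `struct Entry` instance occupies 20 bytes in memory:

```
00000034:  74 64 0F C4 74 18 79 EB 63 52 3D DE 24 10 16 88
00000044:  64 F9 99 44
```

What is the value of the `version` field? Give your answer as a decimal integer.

1666334174

`version` follows `checksum` (8 bytes), so it starts at byte offset 8 and occupies 4 bytes.
Bytes at offsets 8..11: 63 52 3D DE.
Big-endian stores the most-significant byte at the lowest address.
The bytes are already most-significant first: 0x63523DDE.
0x63523DDE = 1666334174.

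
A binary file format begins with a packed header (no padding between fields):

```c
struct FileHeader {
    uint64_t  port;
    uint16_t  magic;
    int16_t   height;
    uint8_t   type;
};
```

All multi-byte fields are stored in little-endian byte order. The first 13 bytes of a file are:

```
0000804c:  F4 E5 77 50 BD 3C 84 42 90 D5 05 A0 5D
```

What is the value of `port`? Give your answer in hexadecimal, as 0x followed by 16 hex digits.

0x42843CBD5077E5F4

`port` is the first field, at byte offset 0, occupying 8 bytes.
Bytes at offsets 0..7: F4 E5 77 50 BD 3C 84 42.
Little-endian: lowest address holds the least-significant byte.
Reassemble most-significant byte first: 42 84 3C BD 50 77 E5 F4 → 0x42843CBD5077E5F4.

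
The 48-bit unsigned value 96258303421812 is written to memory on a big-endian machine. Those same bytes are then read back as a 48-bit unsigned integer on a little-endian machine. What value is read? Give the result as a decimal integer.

128015726119767

96258303421812 in 48-bit hexadecimal is 0x578BE1FB6D74.
Stored big-endian, the bytes at ascending addresses are 57 8B E1 FB 6D 74.
Read back as little-endian, the first byte is least significant, giving 0x746DFBE18B57.
0x746DFBE18B57 = 128015726119767.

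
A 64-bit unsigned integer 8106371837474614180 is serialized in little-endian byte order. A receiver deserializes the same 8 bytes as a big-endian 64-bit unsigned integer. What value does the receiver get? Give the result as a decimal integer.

11865832305750605680

8106371837474614180 in 64-bit hexadecimal is 0x707F9E3C9DE7ABA4.
Stored little-endian, the bytes at ascending addresses are A4 AB E7 9D 3C 9E 7F 70.
Read back as big-endian, the last byte is least significant, giving 0xA4ABE79D3C9E7F70.
0xA4ABE79D3C9E7F70 = 11865832305750605680.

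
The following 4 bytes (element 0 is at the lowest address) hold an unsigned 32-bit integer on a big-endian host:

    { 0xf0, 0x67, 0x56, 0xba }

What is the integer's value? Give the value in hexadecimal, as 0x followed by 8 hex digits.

Big-endian stores the most-significant byte at the lowest address.
The bytes are already most-significant first: 0xF06756BA.

0xF06756BA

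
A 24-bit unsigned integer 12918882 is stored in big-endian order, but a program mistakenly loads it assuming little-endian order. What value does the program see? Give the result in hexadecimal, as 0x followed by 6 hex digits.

12918882 in 24-bit hexadecimal is 0xC52062.
Stored big-endian, the bytes at ascending addresses are C5 20 62.
Read back as little-endian, the first byte is least significant, giving 0x6220C5.

0x6220C5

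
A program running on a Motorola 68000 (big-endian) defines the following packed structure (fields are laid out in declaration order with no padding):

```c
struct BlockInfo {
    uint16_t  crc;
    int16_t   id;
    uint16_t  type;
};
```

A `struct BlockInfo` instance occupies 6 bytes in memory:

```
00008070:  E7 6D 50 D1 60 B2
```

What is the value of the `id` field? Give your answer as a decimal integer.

`id` follows `crc` (2 bytes), so it starts at byte offset 2 and occupies 2 bytes.
Bytes at offsets 2..3: 50 D1.
Big-endian: lowest address holds the most-significant byte.
The bytes are already most-significant first: 0x50D1.
0x50D1 = 20689.

20689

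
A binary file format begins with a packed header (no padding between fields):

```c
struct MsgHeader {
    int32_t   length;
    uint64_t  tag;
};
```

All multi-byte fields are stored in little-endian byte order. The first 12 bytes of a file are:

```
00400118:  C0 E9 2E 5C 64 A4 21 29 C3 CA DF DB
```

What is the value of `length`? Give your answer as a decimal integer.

1546578368

`length` is the first field, at byte offset 0, occupying 4 bytes.
Bytes at offsets 0..3: C0 E9 2E 5C.
Little-endian: lowest address holds the least-significant byte.
Reassemble most-significant byte first: 5C 2E E9 C0 → 0x5C2EE9C0.
0x5C2EE9C0 = 1546578368.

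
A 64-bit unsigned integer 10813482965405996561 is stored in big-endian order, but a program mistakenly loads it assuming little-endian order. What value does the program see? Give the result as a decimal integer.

10813482965405996561 in 64-bit hexadecimal is 0x96113576F9C31611.
Stored big-endian, the bytes at ascending addresses are 96 11 35 76 F9 C3 16 11.
Read back as little-endian, the first byte is least significant, giving 0x1116C3F976351196.
0x1116C3F976351196 = 1231387024329871766.

1231387024329871766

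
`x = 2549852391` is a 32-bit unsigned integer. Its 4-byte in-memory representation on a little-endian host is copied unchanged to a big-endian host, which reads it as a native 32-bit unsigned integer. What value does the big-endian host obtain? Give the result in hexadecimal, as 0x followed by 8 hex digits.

2549852391 in 32-bit hexadecimal is 0x97FBA8E7.
Stored little-endian, the bytes at ascending addresses are E7 A8 FB 97.
Read back as big-endian, the last byte is least significant, giving 0xE7A8FB97.

0xE7A8FB97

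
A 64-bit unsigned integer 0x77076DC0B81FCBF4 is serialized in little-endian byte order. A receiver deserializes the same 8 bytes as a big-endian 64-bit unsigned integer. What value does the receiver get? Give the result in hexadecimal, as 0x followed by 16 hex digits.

0xF4CB1FB8C06D0777

Stored little-endian, the bytes at ascending addresses are F4 CB 1F B8 C0 6D 07 77.
Read back as big-endian, the last byte is least significant, giving 0xF4CB1FB8C06D0777.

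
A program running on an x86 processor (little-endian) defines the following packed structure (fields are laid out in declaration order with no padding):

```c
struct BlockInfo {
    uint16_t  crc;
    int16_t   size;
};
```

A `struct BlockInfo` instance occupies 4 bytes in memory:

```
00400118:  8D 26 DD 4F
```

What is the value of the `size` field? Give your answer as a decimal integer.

20445

`size` follows `crc` (2 bytes), so it starts at byte offset 2 and occupies 2 bytes.
Bytes at offsets 2..3: DD 4F.
In little-endian order the low byte comes first in memory.
Reassemble most-significant byte first: 4F DD → 0x4FDD.
0x4FDD = 20445.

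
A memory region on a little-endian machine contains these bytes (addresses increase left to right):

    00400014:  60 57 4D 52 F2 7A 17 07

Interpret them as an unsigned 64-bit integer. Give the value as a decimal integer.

511012263911315296

Little-endian stores the least-significant byte at the lowest address.
Reassemble most-significant byte first: 07 17 7A F2 52 4D 57 60 → 0x07177AF2524D5760.
0x07177AF2524D5760 = 511012263911315296.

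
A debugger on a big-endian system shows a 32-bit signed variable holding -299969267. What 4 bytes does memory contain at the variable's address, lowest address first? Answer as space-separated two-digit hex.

Two's complement of -299969267 in 32 bits: 299969267 = 0x11E12AF3; invert → 0xEE1ED50C; add 1 → 0xEE1ED50D.
Split into bytes (most-significant first): EE 1E D5 0D.
Big-endian stores the most-significant byte at the lowest address.
So the memory order matches the most-significant-first order: EE 1E D5 0D.

EE 1E D5 0D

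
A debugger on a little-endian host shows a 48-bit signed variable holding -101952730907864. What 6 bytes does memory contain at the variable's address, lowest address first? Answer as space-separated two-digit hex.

Two's complement of -101952730907864 in 48 bits: 101952730907864 = 0x5CB9B84F44D8; invert → 0xA34647B0BB27; add 1 → 0xA34647B0BB28.
Split into bytes (most-significant first): A3 46 47 B0 BB 28.
In little-endian order the low byte comes first in memory.
So at ascending addresses the bytes are 28 BB B0 47 46 A3.

28 BB B0 47 46 A3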